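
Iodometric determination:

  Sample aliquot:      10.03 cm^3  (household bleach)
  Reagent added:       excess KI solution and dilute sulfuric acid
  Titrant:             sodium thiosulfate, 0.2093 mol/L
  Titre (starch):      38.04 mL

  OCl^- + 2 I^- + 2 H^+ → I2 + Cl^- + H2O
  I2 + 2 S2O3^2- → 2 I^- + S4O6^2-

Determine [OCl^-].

0.3969 mol/L

n(S2O3^2-) = 0.03804 × 0.2093 = 7.962 × 10^-3 mol
n(I2) = n(S2O3^2-)/2 = 3.981 × 10^-3 mol
n(OCl^-) in the aliquot = 3.981 × 10^-3 mol (1:1 ratio)
[OCl^-] = 3.981 × 10^-3 / 0.01003 = 0.3969 mol/L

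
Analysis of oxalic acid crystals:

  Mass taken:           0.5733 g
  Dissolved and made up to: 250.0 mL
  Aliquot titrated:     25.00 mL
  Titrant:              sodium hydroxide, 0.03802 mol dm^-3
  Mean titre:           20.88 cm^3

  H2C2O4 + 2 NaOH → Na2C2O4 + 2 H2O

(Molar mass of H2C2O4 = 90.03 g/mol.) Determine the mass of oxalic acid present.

0.3574 g

n(NaOH) per titration = 0.02088 × 0.03802 = 7.939 × 10^-4 mol
From the 1:2 ratio, n(H2C2O4) in each aliquot = 1/2 × 7.939 × 10^-4 = 3.969 × 10^-4 mol
n(H2C2O4) in the whole flask = 3.969 × 10^-4 × 250.0/25.00 = 3.969 × 10^-3 mol
mass of H2C2O4 = 3.969 × 10^-3 × 90.03 = 0.3574 g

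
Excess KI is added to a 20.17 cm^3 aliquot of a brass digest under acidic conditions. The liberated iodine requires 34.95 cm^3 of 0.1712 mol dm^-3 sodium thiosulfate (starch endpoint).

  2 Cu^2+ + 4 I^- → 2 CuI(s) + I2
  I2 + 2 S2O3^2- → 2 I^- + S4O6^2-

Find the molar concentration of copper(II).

n(S2O3^2-) = 0.03495 × 0.1712 = 5.983 × 10^-3 mol
n(I2) = n(S2O3^2-)/2 = 2.992 × 10^-3 mol
From the 2:1 ratio, n(Cu2+) in the aliquot = 2/1 × 2.992 × 10^-3 = 5.983 × 10^-3 mol
[Cu2+] = 5.983 × 10^-3 / 0.02017 = 0.2967 mol/L

0.2967 mol/L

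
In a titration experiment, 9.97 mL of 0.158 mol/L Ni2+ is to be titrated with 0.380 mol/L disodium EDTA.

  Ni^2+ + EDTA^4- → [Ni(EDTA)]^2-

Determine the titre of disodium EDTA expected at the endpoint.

n(Ni2+) = 0.00997 L × 0.158 mol/L = 1.58 × 10^-3 mol
n(EDTA) = 1.58 × 10^-3 mol (1:1 stoichiometry)
V(EDTA) = 1.58 × 10^-3 mol / 0.380 mol/L = 0.00415 L = 4.15 mL

4.15 mL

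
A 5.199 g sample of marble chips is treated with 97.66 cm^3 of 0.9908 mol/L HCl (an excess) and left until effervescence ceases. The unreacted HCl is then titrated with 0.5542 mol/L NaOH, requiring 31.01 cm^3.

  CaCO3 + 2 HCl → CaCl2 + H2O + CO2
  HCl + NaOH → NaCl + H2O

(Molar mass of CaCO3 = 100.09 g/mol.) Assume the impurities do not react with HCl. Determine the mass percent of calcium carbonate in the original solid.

n(HCl) added = 0.09766 × 0.9908 = 0.09676 mol
n(NaOH) used in back-titration = 0.03101 × 0.5542 = 0.01719 mol
n(HCl) left over = 0.01719 mol (1:1 ratio)
n(HCl) consumed by analyte = 0.09676 − 0.01719 = 0.07958 mol
From the 1:2 ratio, n(CaCO3) = 1/2 × 0.07958 = 0.03979 mol
mass of CaCO3 = 0.03979 × 100.09 = 3.982 g
% CaCO3 = 3.982 / 5.199 × 100 = 76.60 %

76.60 %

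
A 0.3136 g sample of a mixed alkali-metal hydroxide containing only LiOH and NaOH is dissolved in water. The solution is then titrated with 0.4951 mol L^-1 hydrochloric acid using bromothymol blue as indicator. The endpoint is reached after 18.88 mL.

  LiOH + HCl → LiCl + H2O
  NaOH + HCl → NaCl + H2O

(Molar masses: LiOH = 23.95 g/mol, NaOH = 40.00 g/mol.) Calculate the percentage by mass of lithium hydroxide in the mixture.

28.69 %

n(HCl) = 0.01888 × 0.4951 = 9.347 × 10^-3 mol
Let x = n(LiOH), y = n(NaOH).
Titrant: 1x + 1y = 9.347 × 10^-3;  mass: 23.95x + 40.00y = 0.3136
Solving, x = 3.757 × 10^-3 mol, y = 5.591 × 10^-3 mol
mass of LiOH = 3.757 × 10^-3 × 23.95 = 0.08998 g
% LiOH = 0.08998 / 0.3136 × 100 = 28.69 %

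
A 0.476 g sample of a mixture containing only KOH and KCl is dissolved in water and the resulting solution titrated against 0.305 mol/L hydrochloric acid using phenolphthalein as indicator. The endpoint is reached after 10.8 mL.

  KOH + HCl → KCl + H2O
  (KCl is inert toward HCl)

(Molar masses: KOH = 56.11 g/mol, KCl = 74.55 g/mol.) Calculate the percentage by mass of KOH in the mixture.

38.8 %

n(HCl) = 0.0108 × 0.305 = 3.29 × 10^-3 mol
Let x = n(KOH), y = n(KCl).
Titrant: 1x = 3.29 × 10^-3;  mass: 56.11x + 74.55y = 0.476
Solving, x = 3.29 × 10^-3 mol, y = 3.91 × 10^-3 mol
mass of KOH = 3.29 × 10^-3 × 56.11 = 0.185 g
% KOH = 0.185 / 0.476 × 100 = 38.8 %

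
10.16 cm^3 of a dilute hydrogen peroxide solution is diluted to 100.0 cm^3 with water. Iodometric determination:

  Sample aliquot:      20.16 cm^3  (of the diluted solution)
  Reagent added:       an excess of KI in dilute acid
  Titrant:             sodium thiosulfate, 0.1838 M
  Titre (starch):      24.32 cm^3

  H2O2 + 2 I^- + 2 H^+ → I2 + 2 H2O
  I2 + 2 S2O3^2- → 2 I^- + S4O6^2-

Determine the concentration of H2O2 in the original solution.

1.091 M

n(S2O3^2-) = 0.02432 × 0.1838 = 4.470 × 10^-3 mol
n(I2) = n(S2O3^2-)/2 = 2.235 × 10^-3 mol
n(H2O2) in the aliquot = 2.235 × 10^-3 mol (1:1 ratio)
[H2O2]_dilute = 2.235 × 10^-3 / 0.02016 = 0.1109 mol/L
[H2O2]_original = 0.1109 × 100.0/10.16 = 1.091 mol/L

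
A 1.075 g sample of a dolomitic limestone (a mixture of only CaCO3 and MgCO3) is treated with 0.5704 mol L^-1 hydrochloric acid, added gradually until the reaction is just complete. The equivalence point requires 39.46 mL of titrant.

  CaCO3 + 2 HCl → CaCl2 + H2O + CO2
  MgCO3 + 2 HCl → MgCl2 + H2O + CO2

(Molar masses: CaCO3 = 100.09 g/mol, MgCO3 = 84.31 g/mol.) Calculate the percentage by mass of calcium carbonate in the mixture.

n(HCl) = 0.03946 × 0.5704 = 0.02251 mol
Let x = n(CaCO3), y = n(MgCO3).
Titrant: 2x + 2y = 0.02251;  mass: 100.09x + 84.31y = 1.075
Solving, x = 7.996 × 10^-3 mol, y = 3.258 × 10^-3 mol
mass of CaCO3 = 7.996 × 10^-3 × 100.09 = 0.8003 g
% CaCO3 = 0.8003 / 1.075 × 100 = 74.45 %

74.45 %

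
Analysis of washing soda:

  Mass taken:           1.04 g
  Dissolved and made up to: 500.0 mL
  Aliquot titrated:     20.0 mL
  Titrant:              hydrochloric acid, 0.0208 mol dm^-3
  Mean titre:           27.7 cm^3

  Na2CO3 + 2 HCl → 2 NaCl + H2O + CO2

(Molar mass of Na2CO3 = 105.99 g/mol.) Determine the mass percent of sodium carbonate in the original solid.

n(HCl) per titration = 0.0277 × 0.0208 = 5.76 × 10^-4 mol
From the 1:2 ratio, n(Na2CO3) in each aliquot = 1/2 × 5.76 × 10^-4 = 2.88 × 10^-4 mol
n(Na2CO3) in the whole flask = 2.88 × 10^-4 × 500.0/20.0 = 7.20 × 10^-3 mol
mass of Na2CO3 = 7.20 × 10^-3 × 105.99 = 0.763 g
% Na2CO3 = 0.763 / 1.04 × 100 = 73.4 %

73.4 %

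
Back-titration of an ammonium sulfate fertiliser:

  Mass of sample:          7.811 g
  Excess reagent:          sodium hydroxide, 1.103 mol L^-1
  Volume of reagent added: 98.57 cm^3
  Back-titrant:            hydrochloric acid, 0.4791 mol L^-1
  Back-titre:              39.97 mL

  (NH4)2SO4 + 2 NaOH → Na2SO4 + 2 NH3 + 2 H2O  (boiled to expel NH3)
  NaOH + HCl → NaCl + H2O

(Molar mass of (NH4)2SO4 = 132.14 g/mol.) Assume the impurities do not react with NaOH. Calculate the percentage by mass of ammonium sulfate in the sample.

75.77 %

n(NaOH) added = 0.09857 × 1.103 = 0.1087 mol
n(HCl) used in back-titration = 0.03997 × 0.4791 = 0.01915 mol
n(NaOH) left over = 0.01915 mol (1:1 ratio)
n(NaOH) consumed by analyte = 0.1087 − 0.01915 = 0.08957 mol
From the 1:2 ratio, n((NH4)2SO4) = 1/2 × 0.08957 = 0.04479 mol
mass of (NH4)2SO4 = 0.04479 × 132.14 = 5.918 g
% (NH4)2SO4 = 5.918 / 7.811 × 100 = 75.77 %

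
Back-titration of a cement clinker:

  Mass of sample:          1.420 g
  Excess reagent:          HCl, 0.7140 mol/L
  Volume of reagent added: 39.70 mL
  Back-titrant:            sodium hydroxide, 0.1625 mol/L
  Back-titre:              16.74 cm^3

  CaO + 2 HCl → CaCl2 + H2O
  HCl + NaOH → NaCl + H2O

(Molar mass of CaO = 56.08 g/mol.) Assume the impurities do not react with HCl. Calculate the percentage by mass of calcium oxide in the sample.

n(HCl) added = 0.03970 × 0.7140 = 0.02835 mol
n(NaOH) used in back-titration = 0.01674 × 0.1625 = 2.720 × 10^-3 mol
n(HCl) left over = 2.720 × 10^-3 mol (1:1 ratio)
n(HCl) consumed by analyte = 0.02835 − 2.720 × 10^-3 = 0.02563 mol
From the 1:2 ratio, n(CaO) = 1/2 × 0.02563 = 0.01281 mol
mass of CaO = 0.01281 × 56.08 = 0.7185 g
% CaO = 0.7185 / 1.420 × 100 = 50.60 %

50.60 %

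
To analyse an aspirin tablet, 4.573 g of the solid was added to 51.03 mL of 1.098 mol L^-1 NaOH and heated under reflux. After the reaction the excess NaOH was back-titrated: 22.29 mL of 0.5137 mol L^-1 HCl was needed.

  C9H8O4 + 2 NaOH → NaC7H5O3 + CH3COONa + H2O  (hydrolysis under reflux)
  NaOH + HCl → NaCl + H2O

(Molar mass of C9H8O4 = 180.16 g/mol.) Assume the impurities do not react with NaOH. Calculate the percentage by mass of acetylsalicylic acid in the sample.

87.82 %

n(NaOH) added = 0.05103 × 1.098 = 0.05603 mol
n(HCl) used in back-titration = 0.02229 × 0.5137 = 0.01145 mol
n(NaOH) left over = 0.01145 mol (1:1 ratio)
n(NaOH) consumed by analyte = 0.05603 − 0.01145 = 0.04458 mol
From the 1:2 ratio, n(C9H8O4) = 1/2 × 0.04458 = 0.02229 mol
mass of C9H8O4 = 0.02229 × 180.16 = 4.016 g
% C9H8O4 = 4.016 / 4.573 × 100 = 87.82 %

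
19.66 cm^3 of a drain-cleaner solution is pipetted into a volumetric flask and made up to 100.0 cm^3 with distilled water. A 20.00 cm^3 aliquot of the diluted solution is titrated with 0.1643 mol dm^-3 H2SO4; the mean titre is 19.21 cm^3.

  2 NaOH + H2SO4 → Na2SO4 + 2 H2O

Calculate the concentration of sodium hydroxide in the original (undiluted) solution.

1.605 mol/L

n(H2SO4) = 0.01921 × 0.1643 = 3.156 × 10^-3 mol
From the 2:1 ratio, n(NaOH) in the aliquot = 2/1 × 3.156 × 10^-3 = 6.312 × 10^-3 mol
[NaOH]_dilute = 6.312 × 10^-3 / 0.02000 = 0.3156 mol/L
Dilution factor = 100.0 / 19.66 = 5.086
[NaOH]_stock = 0.3156 × 5.086 = 1.605 mol/L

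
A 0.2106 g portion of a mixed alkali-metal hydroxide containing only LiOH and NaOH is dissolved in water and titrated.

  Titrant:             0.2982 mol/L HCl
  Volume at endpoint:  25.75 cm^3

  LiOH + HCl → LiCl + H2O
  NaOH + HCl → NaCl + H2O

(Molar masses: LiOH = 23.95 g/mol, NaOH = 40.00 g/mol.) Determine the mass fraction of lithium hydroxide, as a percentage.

n(HCl) = 0.02575 × 0.2982 = 7.679 × 10^-3 mol
Let x = n(LiOH), y = n(NaOH).
Titrant: 1x + 1y = 7.679 × 10^-3;  mass: 23.95x + 40.00y = 0.2106
Solving, x = 6.015 × 10^-3 mol, y = 1.663 × 10^-3 mol
mass of LiOH = 6.015 × 10^-3 × 23.95 = 0.1441 g
% LiOH = 0.1441 / 0.2106 × 100 = 68.41 %

68.41 %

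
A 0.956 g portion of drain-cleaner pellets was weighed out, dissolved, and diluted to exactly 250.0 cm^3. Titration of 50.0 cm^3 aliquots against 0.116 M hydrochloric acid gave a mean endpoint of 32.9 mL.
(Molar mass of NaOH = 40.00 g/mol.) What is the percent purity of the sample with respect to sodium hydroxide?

79.8 %

NaOH + HCl → NaCl + H2O
n(HCl) per titration = 0.0329 × 0.116 = 3.82 × 10^-3 mol
n(NaOH) in each aliquot = 3.82 × 10^-3 mol (1:1 ratio)
n(NaOH) in the whole flask = 3.82 × 10^-3 × 250.0/50.0 = 0.0191 mol
mass of NaOH = 0.0191 × 40.00 = 0.763 g
% NaOH = 0.763 / 0.956 × 100 = 79.8 %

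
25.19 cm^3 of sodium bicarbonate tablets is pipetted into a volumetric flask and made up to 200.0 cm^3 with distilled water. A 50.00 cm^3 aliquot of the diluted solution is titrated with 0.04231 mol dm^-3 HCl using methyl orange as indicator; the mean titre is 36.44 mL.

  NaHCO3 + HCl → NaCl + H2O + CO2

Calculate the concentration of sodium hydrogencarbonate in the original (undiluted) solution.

0.2448 mol/L

n(HCl) = 0.03644 × 0.04231 = 1.542 × 10^-3 mol
n(NaHCO3) in the aliquot = 1.542 × 10^-3 mol (1:1 ratio)
[NaHCO3]_dilute = 1.542 × 10^-3 / 0.05000 = 0.03084 mol/L
Dilution factor = 200.0 / 25.19 = 7.940
[NaHCO3]_stock = 0.03084 × 7.940 = 0.2448 mol/L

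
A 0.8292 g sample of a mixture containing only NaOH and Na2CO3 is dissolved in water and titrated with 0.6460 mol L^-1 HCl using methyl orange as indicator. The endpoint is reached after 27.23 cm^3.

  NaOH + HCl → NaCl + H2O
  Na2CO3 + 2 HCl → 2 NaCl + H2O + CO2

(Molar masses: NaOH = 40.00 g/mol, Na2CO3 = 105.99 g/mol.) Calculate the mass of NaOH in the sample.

n(HCl) = 0.02723 × 0.6460 = 0.01759 mol
Let x = n(NaOH), y = n(Na2CO3).
Titrant: 1x + 2y = 0.01759;  mass: 40.00x + 105.99y = 0.8292
Solving, x = 7.927 × 10^-3 mol, y = 4.832 × 10^-3 mol
mass of NaOH = 7.927 × 10^-3 × 40.00 = 0.3171 g

0.3171 g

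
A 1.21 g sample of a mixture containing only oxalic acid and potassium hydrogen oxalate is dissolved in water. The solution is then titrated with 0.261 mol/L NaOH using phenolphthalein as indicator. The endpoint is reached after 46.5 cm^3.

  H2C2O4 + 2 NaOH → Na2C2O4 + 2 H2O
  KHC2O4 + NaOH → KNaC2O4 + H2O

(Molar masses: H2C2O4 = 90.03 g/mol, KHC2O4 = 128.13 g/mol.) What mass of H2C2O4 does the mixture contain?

0.187 g

n(NaOH) = 0.0465 × 0.261 = 0.0121 mol
Let x = n(H2C2O4), y = n(KHC2O4).
Titrant: 2x + 1y = 0.0121;  mass: 90.03x + 128.13y = 1.21
Solving, x = 2.08 × 10^-3 mol, y = 7.99 × 10^-3 mol
mass of H2C2O4 = 2.08 × 10^-3 × 90.03 = 0.187 g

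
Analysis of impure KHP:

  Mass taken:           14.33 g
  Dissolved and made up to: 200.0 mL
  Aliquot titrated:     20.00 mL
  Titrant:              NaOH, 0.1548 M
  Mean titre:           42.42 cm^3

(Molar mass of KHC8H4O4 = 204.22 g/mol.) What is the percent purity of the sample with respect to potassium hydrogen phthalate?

93.58 %

KHC8H4O4 + NaOH → KNaC8H4O4 + H2O
n(NaOH) per titration = 0.04242 × 0.1548 = 6.567 × 10^-3 mol
n(KHC8H4O4) in each aliquot = 6.567 × 10^-3 mol (1:1 ratio)
n(KHC8H4O4) in the whole flask = 6.567 × 10^-3 × 200.0/20.00 = 0.06567 mol
mass of KHC8H4O4 = 0.06567 × 204.22 = 13.41 g
% KHC8H4O4 = 13.41 / 14.33 × 100 = 93.58 %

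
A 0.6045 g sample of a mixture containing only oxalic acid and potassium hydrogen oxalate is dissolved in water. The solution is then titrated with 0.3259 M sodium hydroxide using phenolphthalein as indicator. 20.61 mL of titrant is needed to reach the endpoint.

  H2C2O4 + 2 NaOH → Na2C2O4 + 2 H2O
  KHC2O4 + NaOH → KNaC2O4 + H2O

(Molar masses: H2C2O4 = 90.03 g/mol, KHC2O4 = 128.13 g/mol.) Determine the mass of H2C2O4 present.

0.1387 g

n(NaOH) = 0.02061 × 0.3259 = 6.717 × 10^-3 mol
Let x = n(H2C2O4), y = n(KHC2O4).
Titrant: 2x + 1y = 6.717 × 10^-3;  mass: 90.03x + 128.13y = 0.6045
Solving, x = 1.541 × 10^-3 mol, y = 3.635 × 10^-3 mol
mass of H2C2O4 = 1.541 × 10^-3 × 90.03 = 0.1387 g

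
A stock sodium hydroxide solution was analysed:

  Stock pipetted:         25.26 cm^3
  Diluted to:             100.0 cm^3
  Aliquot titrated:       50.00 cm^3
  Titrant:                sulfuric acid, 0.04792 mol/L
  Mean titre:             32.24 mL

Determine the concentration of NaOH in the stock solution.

0.2446 mol/L

2 NaOH + H2SO4 → Na2SO4 + 2 H2O
n(H2SO4) = 0.03224 × 0.04792 = 1.545 × 10^-3 mol
From the 2:1 ratio, n(NaOH) in the aliquot = 2/1 × 1.545 × 10^-3 = 3.090 × 10^-3 mol
[NaOH]_dilute = 3.090 × 10^-3 / 0.05000 = 0.06180 mol/L
Dilution factor = 100.0 / 25.26 = 3.959
[NaOH]_stock = 0.06180 × 3.959 = 0.2446 mol/L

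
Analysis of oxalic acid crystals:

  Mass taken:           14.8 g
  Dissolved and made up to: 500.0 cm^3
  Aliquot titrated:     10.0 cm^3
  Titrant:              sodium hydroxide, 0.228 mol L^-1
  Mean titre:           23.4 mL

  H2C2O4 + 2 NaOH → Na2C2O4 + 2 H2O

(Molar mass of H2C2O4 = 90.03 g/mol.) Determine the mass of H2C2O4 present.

12.0 g

n(NaOH) per titration = 0.0234 × 0.228 = 5.34 × 10^-3 mol
From the 1:2 ratio, n(H2C2O4) in each aliquot = 1/2 × 5.34 × 10^-3 = 2.67 × 10^-3 mol
n(H2C2O4) in the whole flask = 2.67 × 10^-3 × 500.0/10.0 = 0.133 mol
mass of H2C2O4 = 0.133 × 90.03 = 12.0 g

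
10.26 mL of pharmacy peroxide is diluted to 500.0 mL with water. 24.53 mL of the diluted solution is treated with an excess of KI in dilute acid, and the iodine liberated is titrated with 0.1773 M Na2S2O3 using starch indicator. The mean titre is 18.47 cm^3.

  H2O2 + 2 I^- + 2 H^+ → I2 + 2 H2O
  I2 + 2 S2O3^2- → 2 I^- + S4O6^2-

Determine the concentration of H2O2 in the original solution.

3.253 M

n(S2O3^2-) = 0.01847 × 0.1773 = 3.275 × 10^-3 mol
n(I2) = n(S2O3^2-)/2 = 1.637 × 10^-3 mol
n(H2O2) in the aliquot = 1.637 × 10^-3 mol (1:1 ratio)
[H2O2]_dilute = 1.637 × 10^-3 / 0.02453 = 0.06675 mol/L
[H2O2]_original = 0.06675 × 500.0/10.26 = 3.253 mol/L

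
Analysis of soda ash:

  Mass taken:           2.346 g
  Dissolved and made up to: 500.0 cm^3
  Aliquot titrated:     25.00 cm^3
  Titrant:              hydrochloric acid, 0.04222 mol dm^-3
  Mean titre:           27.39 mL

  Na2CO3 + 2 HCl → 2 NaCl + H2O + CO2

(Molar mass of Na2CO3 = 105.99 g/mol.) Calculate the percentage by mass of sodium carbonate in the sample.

52.25 %

n(HCl) per titration = 0.02739 × 0.04222 = 1.156 × 10^-3 mol
From the 1:2 ratio, n(Na2CO3) in each aliquot = 1/2 × 1.156 × 10^-3 = 5.782 × 10^-4 mol
n(Na2CO3) in the whole flask = 5.782 × 10^-4 × 500.0/25.00 = 0.01156 mol
mass of Na2CO3 = 0.01156 × 105.99 = 1.226 g
% Na2CO3 = 1.226 / 2.346 × 100 = 52.25 %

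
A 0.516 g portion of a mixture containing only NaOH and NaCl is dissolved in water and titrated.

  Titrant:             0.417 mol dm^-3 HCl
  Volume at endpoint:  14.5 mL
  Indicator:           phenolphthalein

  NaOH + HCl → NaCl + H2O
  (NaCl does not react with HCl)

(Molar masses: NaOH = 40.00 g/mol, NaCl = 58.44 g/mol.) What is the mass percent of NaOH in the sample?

46.9 %

n(HCl) = 0.0145 × 0.417 = 6.05 × 10^-3 mol
Let x = n(NaOH), y = n(NaCl).
Titrant: 1x = 6.05 × 10^-3;  mass: 40.00x + 58.44y = 0.516
Solving, x = 6.05 × 10^-3 mol, y = 4.69 × 10^-3 mol
mass of NaOH = 6.05 × 10^-3 × 40.00 = 0.242 g
% NaOH = 0.242 / 0.516 × 100 = 46.9 %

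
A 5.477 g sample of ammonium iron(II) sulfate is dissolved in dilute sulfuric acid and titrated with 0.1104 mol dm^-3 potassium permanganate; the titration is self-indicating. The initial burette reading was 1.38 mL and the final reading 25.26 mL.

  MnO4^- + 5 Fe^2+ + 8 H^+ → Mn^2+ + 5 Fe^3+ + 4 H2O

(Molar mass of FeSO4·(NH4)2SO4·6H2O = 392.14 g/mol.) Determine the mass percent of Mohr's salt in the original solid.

94.38 %

n(KMnO4) = 0.02388 L × 0.1104 mol/L = 2.636 × 10^-3 mol
From the 5:1 ratio, n(FeSO4·(NH4)2SO4·6H2O) = 5/1 × 2.636 × 10^-3 = 0.01318 mol
mass of FeSO4·(NH4)2SO4·6H2O = 0.01318 × 392.14 g/mol = 5.169 g
% FeSO4·(NH4)2SO4·6H2O = 5.169 / 5.477 × 100 = 94.38 %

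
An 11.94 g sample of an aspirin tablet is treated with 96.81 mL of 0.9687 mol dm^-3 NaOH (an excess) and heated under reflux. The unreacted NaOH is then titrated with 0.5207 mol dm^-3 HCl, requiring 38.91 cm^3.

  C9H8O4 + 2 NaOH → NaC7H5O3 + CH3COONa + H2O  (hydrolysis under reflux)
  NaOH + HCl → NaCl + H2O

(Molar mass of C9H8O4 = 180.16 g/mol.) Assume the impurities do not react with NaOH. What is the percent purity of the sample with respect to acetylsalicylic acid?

n(NaOH) added = 0.09681 × 0.9687 = 0.09378 mol
n(HCl) used in back-titration = 0.03891 × 0.5207 = 0.02026 mol
n(NaOH) left over = 0.02026 mol (1:1 ratio)
n(NaOH) consumed by analyte = 0.09378 − 0.02026 = 0.07352 mol
From the 1:2 ratio, n(C9H8O4) = 1/2 × 0.07352 = 0.03676 mol
mass of C9H8O4 = 0.03676 × 180.16 = 6.623 g
% C9H8O4 = 6.623 / 11.94 × 100 = 55.47 %

55.47 %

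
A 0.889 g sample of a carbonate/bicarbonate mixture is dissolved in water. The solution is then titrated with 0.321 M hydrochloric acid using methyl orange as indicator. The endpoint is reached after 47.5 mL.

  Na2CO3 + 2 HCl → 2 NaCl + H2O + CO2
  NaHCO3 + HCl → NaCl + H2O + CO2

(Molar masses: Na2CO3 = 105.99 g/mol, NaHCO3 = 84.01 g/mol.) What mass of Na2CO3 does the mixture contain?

n(HCl) = 0.0475 × 0.321 = 0.0152 mol
Let x = n(Na2CO3), y = n(NaHCO3).
Titrant: 2x + 1y = 0.0152;  mass: 105.99x + 84.01y = 0.889
Solving, x = 6.32 × 10^-3 mol, y = 2.61 × 10^-3 mol
mass of Na2CO3 = 6.32 × 10^-3 × 105.99 = 0.670 g

0.670 g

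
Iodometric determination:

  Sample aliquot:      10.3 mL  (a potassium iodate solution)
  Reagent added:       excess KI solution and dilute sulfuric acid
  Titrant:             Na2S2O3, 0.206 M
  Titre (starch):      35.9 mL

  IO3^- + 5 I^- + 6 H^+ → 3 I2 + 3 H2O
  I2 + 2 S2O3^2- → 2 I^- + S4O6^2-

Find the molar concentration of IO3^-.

n(S2O3^2-) = 0.0359 × 0.206 = 7.40 × 10^-3 mol
n(I2) = n(S2O3^2-)/2 = 3.70 × 10^-3 mol
From the 1:3 ratio, n(IO3^-) in the aliquot = 1/3 × 3.70 × 10^-3 = 1.23 × 10^-3 mol
[IO3^-] = 1.23 × 10^-3 / 0.0103 = 0.120 mol/L

0.120 M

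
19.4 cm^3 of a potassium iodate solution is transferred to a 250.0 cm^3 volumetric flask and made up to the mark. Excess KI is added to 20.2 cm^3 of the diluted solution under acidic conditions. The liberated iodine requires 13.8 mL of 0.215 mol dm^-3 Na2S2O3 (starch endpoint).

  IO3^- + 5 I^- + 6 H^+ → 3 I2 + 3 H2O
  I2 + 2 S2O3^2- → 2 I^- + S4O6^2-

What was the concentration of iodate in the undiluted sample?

n(S2O3^2-) = 0.0138 × 0.215 = 2.97 × 10^-3 mol
n(I2) = n(S2O3^2-)/2 = 1.48 × 10^-3 mol
From the 1:3 ratio, n(IO3^-) in the aliquot = 1/3 × 1.48 × 10^-3 = 4.95 × 10^-4 mol
[IO3^-]_dilute = 4.95 × 10^-4 / 0.0202 = 0.0245 mol/L
[IO3^-]_original = 0.0245 × 250.0/19.4 = 0.315 mol/L

0.315 mol/L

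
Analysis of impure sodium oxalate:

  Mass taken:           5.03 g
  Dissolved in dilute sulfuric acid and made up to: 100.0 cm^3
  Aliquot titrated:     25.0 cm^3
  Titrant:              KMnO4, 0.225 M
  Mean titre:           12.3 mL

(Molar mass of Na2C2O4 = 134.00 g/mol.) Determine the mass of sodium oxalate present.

2 MnO4^- + 5 C2O4^2- + 16 H^+ → 2 Mn^2+ + 10 CO2 + 8 H2O
n(KMnO4) per titration = 0.0123 × 0.225 = 2.77 × 10^-3 mol
From the 5:2 ratio, n(Na2C2O4) in each aliquot = 5/2 × 2.77 × 10^-3 = 6.92 × 10^-3 mol
n(Na2C2O4) in the whole flask = 6.92 × 10^-3 × 100.0/25.0 = 0.0277 mol
mass of Na2C2O4 = 0.0277 × 134.00 = 3.71 g

3.71 g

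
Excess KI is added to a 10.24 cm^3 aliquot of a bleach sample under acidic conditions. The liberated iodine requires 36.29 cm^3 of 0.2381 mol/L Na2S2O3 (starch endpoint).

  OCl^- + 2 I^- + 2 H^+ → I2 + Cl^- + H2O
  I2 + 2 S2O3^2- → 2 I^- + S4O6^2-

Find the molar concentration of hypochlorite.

n(S2O3^2-) = 0.03629 × 0.2381 = 8.641 × 10^-3 mol
n(I2) = n(S2O3^2-)/2 = 4.320 × 10^-3 mol
n(OCl^-) in the aliquot = 4.320 × 10^-3 mol (1:1 ratio)
[OCl^-] = 4.320 × 10^-3 / 0.01024 = 0.4219 mol/L

0.4219 mol/L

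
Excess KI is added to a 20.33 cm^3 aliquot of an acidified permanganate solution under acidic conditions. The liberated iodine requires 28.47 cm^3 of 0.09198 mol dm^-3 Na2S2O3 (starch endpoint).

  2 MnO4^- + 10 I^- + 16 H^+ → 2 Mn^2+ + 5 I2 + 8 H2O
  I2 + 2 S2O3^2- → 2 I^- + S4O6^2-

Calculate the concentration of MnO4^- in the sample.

0.02576 mol/L

n(S2O3^2-) = 0.02847 × 0.09198 = 2.619 × 10^-3 mol
n(I2) = n(S2O3^2-)/2 = 1.309 × 10^-3 mol
From the 2:5 ratio, n(MnO4^-) in the aliquot = 2/5 × 1.309 × 10^-3 = 5.237 × 10^-4 mol
[MnO4^-] = 5.237 × 10^-4 / 0.02033 = 0.02576 mol/L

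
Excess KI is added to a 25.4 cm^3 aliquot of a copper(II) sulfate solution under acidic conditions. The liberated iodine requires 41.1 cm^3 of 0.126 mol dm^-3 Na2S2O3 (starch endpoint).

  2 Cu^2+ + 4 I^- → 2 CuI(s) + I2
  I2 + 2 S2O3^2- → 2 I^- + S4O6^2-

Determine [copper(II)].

0.204 mol/L

n(S2O3^2-) = 0.0411 × 0.126 = 5.18 × 10^-3 mol
n(I2) = n(S2O3^2-)/2 = 2.59 × 10^-3 mol
From the 2:1 ratio, n(Cu2+) in the aliquot = 2/1 × 2.59 × 10^-3 = 5.18 × 10^-3 mol
[Cu2+] = 5.18 × 10^-3 / 0.0254 = 0.204 mol/L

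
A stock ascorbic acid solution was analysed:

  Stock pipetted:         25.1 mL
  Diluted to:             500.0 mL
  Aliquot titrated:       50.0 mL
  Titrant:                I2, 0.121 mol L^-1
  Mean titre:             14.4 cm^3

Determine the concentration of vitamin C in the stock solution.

0.694 mol/L

C6H8O6 + I2 → C6H6O6 + 2 HI
n(I2) = 0.0144 × 0.121 = 1.74 × 10^-3 mol
n(C6H8O6) in the aliquot = 1.74 × 10^-3 mol (1:1 ratio)
[C6H8O6]_dilute = 1.74 × 10^-3 / 0.0500 = 0.0348 mol/L
Dilution factor = 500.0 / 25.1 = 19.92
[C6H8O6]_stock = 0.0348 × 19.92 = 0.694 mol/L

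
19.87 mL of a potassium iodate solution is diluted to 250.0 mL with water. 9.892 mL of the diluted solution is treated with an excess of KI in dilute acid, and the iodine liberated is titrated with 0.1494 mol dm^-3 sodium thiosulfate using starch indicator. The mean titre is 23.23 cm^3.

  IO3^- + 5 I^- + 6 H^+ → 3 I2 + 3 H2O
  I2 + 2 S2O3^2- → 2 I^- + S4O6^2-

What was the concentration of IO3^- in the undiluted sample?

n(S2O3^2-) = 0.02323 × 0.1494 = 3.471 × 10^-3 mol
n(I2) = n(S2O3^2-)/2 = 1.735 × 10^-3 mol
From the 1:3 ratio, n(IO3^-) in the aliquot = 1/3 × 1.735 × 10^-3 = 5.784 × 10^-4 mol
[IO3^-]_dilute = 5.784 × 10^-4 / 0.009892 = 0.05847 mol/L
[IO3^-]_original = 0.05847 × 250.0/19.87 = 0.7357 mol/L

0.7357 mol/L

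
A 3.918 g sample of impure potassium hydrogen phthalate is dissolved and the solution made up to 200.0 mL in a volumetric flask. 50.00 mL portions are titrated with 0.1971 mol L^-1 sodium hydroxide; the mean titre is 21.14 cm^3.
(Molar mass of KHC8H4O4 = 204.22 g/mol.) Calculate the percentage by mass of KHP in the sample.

86.87 %

KHC8H4O4 + NaOH → KNaC8H4O4 + H2O
n(NaOH) per titration = 0.02114 × 0.1971 = 4.167 × 10^-3 mol
n(KHC8H4O4) in each aliquot = 4.167 × 10^-3 mol (1:1 ratio)
n(KHC8H4O4) in the whole flask = 4.167 × 10^-3 × 200.0/50.00 = 0.01667 mol
mass of KHC8H4O4 = 0.01667 × 204.22 = 3.404 g
% KHC8H4O4 = 3.404 / 3.918 × 100 = 86.87 %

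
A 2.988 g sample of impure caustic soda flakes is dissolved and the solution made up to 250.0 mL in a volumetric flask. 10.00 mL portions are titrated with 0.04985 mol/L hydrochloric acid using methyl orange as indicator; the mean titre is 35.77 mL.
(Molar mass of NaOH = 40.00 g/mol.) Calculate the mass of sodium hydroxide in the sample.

1.783 g

NaOH + HCl → NaCl + H2O
n(HCl) per titration = 0.03577 × 0.04985 = 1.783 × 10^-3 mol
n(NaOH) in each aliquot = 1.783 × 10^-3 mol (1:1 ratio)
n(NaOH) in the whole flask = 1.783 × 10^-3 × 250.0/10.00 = 0.04458 mol
mass of NaOH = 0.04458 × 40.00 = 1.783 g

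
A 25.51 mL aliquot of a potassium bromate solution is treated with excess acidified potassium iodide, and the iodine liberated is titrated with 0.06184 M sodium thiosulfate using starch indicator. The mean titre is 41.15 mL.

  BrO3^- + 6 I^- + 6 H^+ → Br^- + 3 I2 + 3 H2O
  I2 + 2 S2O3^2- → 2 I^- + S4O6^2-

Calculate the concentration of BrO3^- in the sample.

n(S2O3^2-) = 0.04115 × 0.06184 = 2.545 × 10^-3 mol
n(I2) = n(S2O3^2-)/2 = 1.272 × 10^-3 mol
From the 1:3 ratio, n(BrO3^-) in the aliquot = 1/3 × 1.272 × 10^-3 = 4.241 × 10^-4 mol
[BrO3^-] = 4.241 × 10^-4 / 0.02551 = 0.01663 mol/L

0.01663 M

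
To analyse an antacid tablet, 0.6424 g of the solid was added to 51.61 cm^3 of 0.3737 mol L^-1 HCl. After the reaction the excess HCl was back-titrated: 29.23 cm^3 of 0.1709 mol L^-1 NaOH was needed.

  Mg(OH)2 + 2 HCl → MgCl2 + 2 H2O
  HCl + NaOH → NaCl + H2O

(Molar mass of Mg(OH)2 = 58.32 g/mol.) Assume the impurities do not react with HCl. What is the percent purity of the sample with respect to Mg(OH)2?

n(HCl) added = 0.05161 × 0.3737 = 0.01929 mol
n(NaOH) used in back-titration = 0.02923 × 0.1709 = 4.995 × 10^-3 mol
n(HCl) left over = 4.995 × 10^-3 mol (1:1 ratio)
n(HCl) consumed by analyte = 0.01929 − 4.995 × 10^-3 = 0.01429 mol
From the 1:2 ratio, n(Mg(OH)2) = 1/2 × 0.01429 = 7.146 × 10^-3 mol
mass of Mg(OH)2 = 7.146 × 10^-3 × 58.32 = 0.4167 g
% Mg(OH)2 = 0.4167 / 0.6424 × 100 = 64.87 %

64.87 %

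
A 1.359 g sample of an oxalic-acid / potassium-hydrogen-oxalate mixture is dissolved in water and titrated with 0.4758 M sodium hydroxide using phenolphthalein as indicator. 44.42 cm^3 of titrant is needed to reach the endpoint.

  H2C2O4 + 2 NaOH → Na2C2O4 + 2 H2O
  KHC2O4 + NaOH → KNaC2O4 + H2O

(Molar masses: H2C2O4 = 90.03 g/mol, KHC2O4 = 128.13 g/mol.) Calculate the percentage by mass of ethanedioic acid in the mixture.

53.76 %

n(NaOH) = 0.04442 × 0.4758 = 0.02114 mol
Let x = n(H2C2O4), y = n(KHC2O4).
Titrant: 2x + 1y = 0.02114;  mass: 90.03x + 128.13y = 1.359
Solving, x = 8.115 × 10^-3 mol, y = 4.904 × 10^-3 mol
mass of H2C2O4 = 8.115 × 10^-3 × 90.03 = 0.7306 g
% H2C2O4 = 0.7306 / 1.359 × 100 = 53.76 %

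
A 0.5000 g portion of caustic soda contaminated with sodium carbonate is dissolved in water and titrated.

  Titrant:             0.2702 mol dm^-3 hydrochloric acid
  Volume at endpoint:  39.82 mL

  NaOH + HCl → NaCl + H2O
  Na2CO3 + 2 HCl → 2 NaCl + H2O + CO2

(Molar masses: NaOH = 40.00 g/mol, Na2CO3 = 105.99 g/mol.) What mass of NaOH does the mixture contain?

n(HCl) = 0.03982 × 0.2702 = 0.01076 mol
Let x = n(NaOH), y = n(Na2CO3).
Titrant: 1x + 2y = 0.01076;  mass: 40.00x + 105.99y = 0.5000
Solving, x = 5.402 × 10^-3 mol, y = 2.679 × 10^-3 mol
mass of NaOH = 5.402 × 10^-3 × 40.00 = 0.2161 g

0.2161 g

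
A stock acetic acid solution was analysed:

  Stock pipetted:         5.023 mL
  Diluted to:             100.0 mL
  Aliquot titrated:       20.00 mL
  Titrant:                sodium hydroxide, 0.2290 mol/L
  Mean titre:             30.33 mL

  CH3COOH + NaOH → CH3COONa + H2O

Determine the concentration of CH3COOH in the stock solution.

6.914 mol/L

n(NaOH) = 0.03033 × 0.2290 = 6.946 × 10^-3 mol
n(CH3COOH) in the aliquot = 6.946 × 10^-3 mol (1:1 ratio)
[CH3COOH]_dilute = 6.946 × 10^-3 / 0.02000 = 0.3473 mol/L
Dilution factor = 100.0 / 5.023 = 19.91
[CH3COOH]_stock = 0.3473 × 19.91 = 6.914 mol/L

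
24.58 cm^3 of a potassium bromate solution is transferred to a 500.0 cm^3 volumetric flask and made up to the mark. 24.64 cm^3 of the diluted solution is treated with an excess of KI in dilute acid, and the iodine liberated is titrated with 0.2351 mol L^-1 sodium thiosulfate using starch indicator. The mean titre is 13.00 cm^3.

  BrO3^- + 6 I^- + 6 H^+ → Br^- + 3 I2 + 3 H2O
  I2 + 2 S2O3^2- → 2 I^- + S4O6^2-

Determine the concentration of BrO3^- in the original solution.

n(S2O3^2-) = 0.01300 × 0.2351 = 3.056 × 10^-3 mol
n(I2) = n(S2O3^2-)/2 = 1.528 × 10^-3 mol
From the 1:3 ratio, n(BrO3^-) in the aliquot = 1/3 × 1.528 × 10^-3 = 5.094 × 10^-4 mol
[BrO3^-]_dilute = 5.094 × 10^-4 / 0.02464 = 0.02067 mol/L
[BrO3^-]_original = 0.02067 × 500.0/24.58 = 0.4205 mol/L

0.4205 mol/L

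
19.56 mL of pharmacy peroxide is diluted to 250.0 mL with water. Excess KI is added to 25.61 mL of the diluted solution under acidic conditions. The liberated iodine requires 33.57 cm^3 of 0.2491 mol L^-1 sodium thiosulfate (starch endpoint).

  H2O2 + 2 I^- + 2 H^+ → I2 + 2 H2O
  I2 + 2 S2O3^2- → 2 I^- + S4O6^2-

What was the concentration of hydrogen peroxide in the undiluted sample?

n(S2O3^2-) = 0.03357 × 0.2491 = 8.362 × 10^-3 mol
n(I2) = n(S2O3^2-)/2 = 4.181 × 10^-3 mol
n(H2O2) in the aliquot = 4.181 × 10^-3 mol (1:1 ratio)
[H2O2]_dilute = 4.181 × 10^-3 / 0.02561 = 0.1633 mol/L
[H2O2]_original = 0.1633 × 250.0/19.56 = 2.087 mol/L

2.087 mol/L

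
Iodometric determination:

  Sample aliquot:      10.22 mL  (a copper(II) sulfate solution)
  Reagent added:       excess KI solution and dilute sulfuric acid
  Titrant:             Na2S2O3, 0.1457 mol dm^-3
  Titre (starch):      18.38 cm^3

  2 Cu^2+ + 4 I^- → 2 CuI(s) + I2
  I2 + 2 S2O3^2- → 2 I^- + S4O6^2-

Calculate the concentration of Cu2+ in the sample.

n(S2O3^2-) = 0.01838 × 0.1457 = 2.678 × 10^-3 mol
n(I2) = n(S2O3^2-)/2 = 1.339 × 10^-3 mol
From the 2:1 ratio, n(Cu2+) in the aliquot = 2/1 × 1.339 × 10^-3 = 2.678 × 10^-3 mol
[Cu2+] = 2.678 × 10^-3 / 0.01022 = 0.2620 mol/L

0.2620 mol/L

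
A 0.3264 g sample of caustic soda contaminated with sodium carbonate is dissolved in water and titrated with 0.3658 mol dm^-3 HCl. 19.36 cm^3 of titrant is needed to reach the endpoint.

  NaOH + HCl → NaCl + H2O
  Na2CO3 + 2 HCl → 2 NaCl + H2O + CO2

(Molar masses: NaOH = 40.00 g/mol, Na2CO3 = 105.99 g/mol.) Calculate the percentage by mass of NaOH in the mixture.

46.12 %

n(HCl) = 0.01936 × 0.3658 = 7.082 × 10^-3 mol
Let x = n(NaOH), y = n(Na2CO3).
Titrant: 1x + 2y = 7.082 × 10^-3;  mass: 40.00x + 105.99y = 0.3264
Solving, x = 3.763 × 10^-3 mol, y = 1.659 × 10^-3 mol
mass of NaOH = 3.763 × 10^-3 × 40.00 = 0.1505 g
% NaOH = 0.1505 / 0.3264 × 100 = 46.12 %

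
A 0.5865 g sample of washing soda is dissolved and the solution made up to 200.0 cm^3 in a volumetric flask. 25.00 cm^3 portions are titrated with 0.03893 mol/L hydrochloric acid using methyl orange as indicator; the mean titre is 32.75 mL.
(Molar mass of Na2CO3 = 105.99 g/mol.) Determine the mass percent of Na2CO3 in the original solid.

92.16 %

Na2CO3 + 2 HCl → 2 NaCl + H2O + CO2
n(HCl) per titration = 0.03275 × 0.03893 = 1.275 × 10^-3 mol
From the 1:2 ratio, n(Na2CO3) in each aliquot = 1/2 × 1.275 × 10^-3 = 6.375 × 10^-4 mol
n(Na2CO3) in the whole flask = 6.375 × 10^-4 × 200.0/25.00 = 5.100 × 10^-3 mol
mass of Na2CO3 = 5.100 × 10^-3 × 105.99 = 0.5405 g
% Na2CO3 = 0.5405 / 0.5865 × 100 = 92.16 %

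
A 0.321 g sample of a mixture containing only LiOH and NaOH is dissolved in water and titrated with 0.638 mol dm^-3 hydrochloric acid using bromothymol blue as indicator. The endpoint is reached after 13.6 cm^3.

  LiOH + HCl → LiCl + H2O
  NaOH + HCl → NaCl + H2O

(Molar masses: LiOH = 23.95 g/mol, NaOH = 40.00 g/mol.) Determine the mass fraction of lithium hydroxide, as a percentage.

12.1 %

n(HCl) = 0.0136 × 0.638 = 8.68 × 10^-3 mol
Let x = n(LiOH), y = n(NaOH).
Titrant: 1x + 1y = 8.68 × 10^-3;  mass: 23.95x + 40.00y = 0.321
Solving, x = 1.62 × 10^-3 mol, y = 7.05 × 10^-3 mol
mass of LiOH = 1.62 × 10^-3 × 23.95 = 0.0389 g
% LiOH = 0.0389 / 0.321 × 100 = 12.1 %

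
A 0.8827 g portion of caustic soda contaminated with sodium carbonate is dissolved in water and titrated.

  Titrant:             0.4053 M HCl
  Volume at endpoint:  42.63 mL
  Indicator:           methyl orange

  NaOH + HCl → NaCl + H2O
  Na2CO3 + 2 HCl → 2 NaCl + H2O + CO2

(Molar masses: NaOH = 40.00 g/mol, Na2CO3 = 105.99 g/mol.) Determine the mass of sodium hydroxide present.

n(HCl) = 0.04263 × 0.4053 = 0.01728 mol
Let x = n(NaOH), y = n(Na2CO3).
Titrant: 1x + 2y = 0.01728;  mass: 40.00x + 105.99y = 0.8827
Solving, x = 2.535 × 10^-3 mol, y = 7.371 × 10^-3 mol
mass of NaOH = 2.535 × 10^-3 × 40.00 = 0.1014 g

0.1014 g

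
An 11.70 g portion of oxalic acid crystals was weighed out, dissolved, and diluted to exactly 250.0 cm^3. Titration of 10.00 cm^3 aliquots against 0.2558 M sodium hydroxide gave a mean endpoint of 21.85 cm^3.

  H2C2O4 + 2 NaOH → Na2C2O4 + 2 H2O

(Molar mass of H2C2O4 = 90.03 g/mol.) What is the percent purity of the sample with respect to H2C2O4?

53.76 %

n(NaOH) per titration = 0.02185 × 0.2558 = 5.589 × 10^-3 mol
From the 1:2 ratio, n(H2C2O4) in each aliquot = 1/2 × 5.589 × 10^-3 = 2.795 × 10^-3 mol
n(H2C2O4) in the whole flask = 2.795 × 10^-3 × 250.0/10.00 = 0.06987 mol
mass of H2C2O4 = 0.06987 × 90.03 = 6.290 g
% H2C2O4 = 6.290 / 11.70 × 100 = 53.76 %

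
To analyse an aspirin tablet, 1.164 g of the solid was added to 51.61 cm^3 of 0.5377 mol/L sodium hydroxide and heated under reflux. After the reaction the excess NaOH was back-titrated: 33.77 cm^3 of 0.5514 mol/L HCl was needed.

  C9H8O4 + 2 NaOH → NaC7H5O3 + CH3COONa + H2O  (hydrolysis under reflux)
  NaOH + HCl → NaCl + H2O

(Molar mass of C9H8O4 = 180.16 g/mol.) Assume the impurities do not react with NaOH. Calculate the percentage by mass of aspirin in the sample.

70.65 %

n(NaOH) added = 0.05161 × 0.5377 = 0.02775 mol
n(HCl) used in back-titration = 0.03377 × 0.5514 = 0.01862 mol
n(NaOH) left over = 0.01862 mol (1:1 ratio)
n(NaOH) consumed by analyte = 0.02775 − 0.01862 = 9.130 × 10^-3 mol
From the 1:2 ratio, n(C9H8O4) = 1/2 × 9.130 × 10^-3 = 4.565 × 10^-3 mol
mass of C9H8O4 = 4.565 × 10^-3 × 180.16 = 0.8224 g
% C9H8O4 = 0.8224 / 1.164 × 100 = 70.65 %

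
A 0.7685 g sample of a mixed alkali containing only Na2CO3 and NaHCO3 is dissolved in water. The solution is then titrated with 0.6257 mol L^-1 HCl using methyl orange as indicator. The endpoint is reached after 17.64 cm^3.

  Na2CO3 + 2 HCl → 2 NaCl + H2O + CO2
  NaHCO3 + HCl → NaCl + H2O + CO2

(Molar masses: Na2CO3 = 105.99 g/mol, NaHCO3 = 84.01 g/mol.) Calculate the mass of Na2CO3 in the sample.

0.2713 g

n(HCl) = 0.01764 × 0.6257 = 0.01104 mol
Let x = n(Na2CO3), y = n(NaHCO3).
Titrant: 2x + 1y = 0.01104;  mass: 105.99x + 84.01y = 0.7685
Solving, x = 2.559 × 10^-3 mol, y = 5.919 × 10^-3 mol
mass of Na2CO3 = 2.559 × 10^-3 × 105.99 = 0.2713 g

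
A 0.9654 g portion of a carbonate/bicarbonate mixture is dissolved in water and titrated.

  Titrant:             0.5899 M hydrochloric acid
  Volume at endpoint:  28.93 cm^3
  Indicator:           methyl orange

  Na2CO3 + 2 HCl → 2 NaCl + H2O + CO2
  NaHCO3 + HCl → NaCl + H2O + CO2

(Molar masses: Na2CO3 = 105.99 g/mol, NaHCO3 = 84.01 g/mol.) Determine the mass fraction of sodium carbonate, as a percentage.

n(HCl) = 0.02893 × 0.5899 = 0.01707 mol
Let x = n(Na2CO3), y = n(NaHCO3).
Titrant: 2x + 1y = 0.01707;  mass: 105.99x + 84.01y = 0.9654
Solving, x = 7.550 × 10^-3 mol, y = 1.967 × 10^-3 mol
mass of Na2CO3 = 7.550 × 10^-3 × 105.99 = 0.8002 g
% Na2CO3 = 0.8002 / 0.9654 × 100 = 82.89 %

82.89 %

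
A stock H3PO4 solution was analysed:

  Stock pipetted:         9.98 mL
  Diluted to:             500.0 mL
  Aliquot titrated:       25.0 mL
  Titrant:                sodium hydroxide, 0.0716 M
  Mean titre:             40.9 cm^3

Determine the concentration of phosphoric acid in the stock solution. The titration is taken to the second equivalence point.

H3PO4 + 2 NaOH → Na2HPO4 + 2 H2O
n(NaOH) = 0.0409 × 0.0716 = 2.93 × 10^-3 mol
From the 1:2 ratio, n(H3PO4) in the aliquot = 1/2 × 2.93 × 10^-3 = 1.46 × 10^-3 mol
[H3PO4]_dilute = 1.46 × 10^-3 / 0.0250 = 0.0586 mol/L
Dilution factor = 500.0 / 9.98 = 50.10
[H3PO4]_stock = 0.0586 × 50.10 = 2.93 mol/L

2.93 M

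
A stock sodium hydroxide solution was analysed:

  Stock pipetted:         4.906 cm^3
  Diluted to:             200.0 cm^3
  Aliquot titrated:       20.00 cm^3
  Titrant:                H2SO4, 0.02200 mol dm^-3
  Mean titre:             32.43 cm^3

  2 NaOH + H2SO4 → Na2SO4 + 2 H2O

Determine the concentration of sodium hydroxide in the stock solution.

2.909 mol/L

n(H2SO4) = 0.03243 × 0.02200 = 7.135 × 10^-4 mol
From the 2:1 ratio, n(NaOH) in the aliquot = 2/1 × 7.135 × 10^-4 = 1.427 × 10^-3 mol
[NaOH]_dilute = 1.427 × 10^-3 / 0.02000 = 0.07135 mol/L
Dilution factor = 200.0 / 4.906 = 40.77
[NaOH]_stock = 0.07135 × 40.77 = 2.909 mol/L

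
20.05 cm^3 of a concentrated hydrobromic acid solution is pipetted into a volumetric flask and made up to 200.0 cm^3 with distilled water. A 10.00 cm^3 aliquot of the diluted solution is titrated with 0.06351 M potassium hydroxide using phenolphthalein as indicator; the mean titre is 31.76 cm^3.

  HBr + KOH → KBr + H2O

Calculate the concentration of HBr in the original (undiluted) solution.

2.012 M

n(KOH) = 0.03176 × 0.06351 = 2.017 × 10^-3 mol
n(HBr) in the aliquot = 2.017 × 10^-3 mol (1:1 ratio)
[HBr]_dilute = 2.017 × 10^-3 / 0.01000 = 0.2017 mol/L
Dilution factor = 200.0 / 20.05 = 9.975
[HBr]_stock = 0.2017 × 9.975 = 2.012 mol/L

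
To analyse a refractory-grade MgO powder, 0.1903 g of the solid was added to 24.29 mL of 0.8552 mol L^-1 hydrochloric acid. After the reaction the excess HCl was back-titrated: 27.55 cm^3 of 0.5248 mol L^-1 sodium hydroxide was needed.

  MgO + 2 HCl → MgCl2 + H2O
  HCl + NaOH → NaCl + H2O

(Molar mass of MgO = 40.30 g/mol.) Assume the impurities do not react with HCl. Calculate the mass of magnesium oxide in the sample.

0.1272 g

n(HCl) added = 0.02429 × 0.8552 = 0.02077 mol
n(NaOH) used in back-titration = 0.02755 × 0.5248 = 0.01446 mol
n(HCl) left over = 0.01446 mol (1:1 ratio)
n(HCl) consumed by analyte = 0.02077 − 0.01446 = 6.315 × 10^-3 mol
From the 1:2 ratio, n(MgO) = 1/2 × 6.315 × 10^-3 = 3.157 × 10^-3 mol
mass of MgO = 3.157 × 10^-3 × 40.30 = 0.1272 g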